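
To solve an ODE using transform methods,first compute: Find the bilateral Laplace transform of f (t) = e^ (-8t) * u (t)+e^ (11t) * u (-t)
For e^(-8t) * u(t): L = 1/(s+8), Re(s) > -8
For e^(11t) * u(-t): L = -1/(s-11), Re(s) < 11
Combined: F(s) = 1/(s+8)-1/(s-11), -8 < Re(s) < 11

Answer: 1/(s+8)-1/(s-11), ROC: -8 < Re(s) < 11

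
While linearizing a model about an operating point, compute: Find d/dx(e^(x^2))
Chain rule: d/dx[e^u]=e^u · u' where u=x^2
u'=2x

Answer: 2x·e^(x^2)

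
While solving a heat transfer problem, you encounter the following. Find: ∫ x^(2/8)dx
Power rule: ∫ x^(1/4) dx = x^(5/4)/(5/4) + C

Answer: (4/5)·x^(5/4) + C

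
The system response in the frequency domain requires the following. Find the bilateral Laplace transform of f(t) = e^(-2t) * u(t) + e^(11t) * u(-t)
For e^(-2t)*u(t): L = 1/(s + 2), Re(s) > -2
For e^(11t)*u(-t): L = -1/(s-11), Re(s) < 11
Combined: F(s) = 1/(s + 2) - 1/(s-11), -2 < Re(s) < 11

Answer: 1/(s + 2) - 1/(s-11), ROC: -2 < Re(s) < 11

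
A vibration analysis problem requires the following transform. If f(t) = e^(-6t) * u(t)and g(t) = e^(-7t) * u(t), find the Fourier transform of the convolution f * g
By the convolution theorem: F{f*g}=F(omega)*G(omega)
F(omega)=1/(6+j*omega), G(omega)=1/(7+j*omega)
F{f*g}=1/((6+j*omega)(7+j*omega))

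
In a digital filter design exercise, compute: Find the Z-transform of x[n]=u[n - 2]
Using the time-shift property: Z{u[n-2]} = z^(-2) * z/(z-1)
= z^(-1)/(z-1)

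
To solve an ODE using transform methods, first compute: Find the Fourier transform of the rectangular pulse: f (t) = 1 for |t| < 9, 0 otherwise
F(omega) = integral from -9 to 9 of e^(-j * omega * t) dt
= 2 * sin(9 * omega)/omega = 18 * sinc(9 * omega/pi)

Answer: 2 * sin(9 * omega)/omega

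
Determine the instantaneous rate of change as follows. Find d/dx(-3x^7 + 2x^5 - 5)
Power rule: d/dx(ax^n)=n·a·x^(n-1)
Term by term: -21·x^6+10·x^4

Answer: -21x^6+10x^4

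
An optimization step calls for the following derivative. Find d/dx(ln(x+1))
Chain rule: d/dx[ln(u)]=u'/u where u=x + 1
u'=1

Answer: (1)/(x + 1)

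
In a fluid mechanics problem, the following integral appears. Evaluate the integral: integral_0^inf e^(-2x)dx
integral_0^inf e^(-2x) dx = [-1/2 * e^(-2x)]_0^inf
= 0 - (-1/2) = 1/2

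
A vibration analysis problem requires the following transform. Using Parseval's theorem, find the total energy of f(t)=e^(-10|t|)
Parseval's theorem: E = integral |f(t)|^2 dt = (1/2pi) integral |F(omega)|^2 domega
E = integral_{-inf}^{inf} e^(-20|t|) dt = 2*integral_0^inf e^(-20t) dt = 2/(2*10) = 1/10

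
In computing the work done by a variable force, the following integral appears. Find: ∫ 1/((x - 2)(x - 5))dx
Partial fractions: 1/((x-2)(x-5))=A/(x-2) + B/(x-5)
A=-1/3, B=1/3
∫ [-1/3· 1/(x-2) + 1/3· 1/(x-5)] dx
=(1/3)[ln|x-5| - ln|x-2|] + C

Answer: (1/3)·ln|(x-5)/(x-2)| + C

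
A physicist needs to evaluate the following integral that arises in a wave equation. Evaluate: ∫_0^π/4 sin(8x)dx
Antiderivative: -cos(8x)/8
Evaluate at bounds: [-cos(8·π/4)/8] - [-cos(8·0)/8]
= (-(1) + (1))/8 = 0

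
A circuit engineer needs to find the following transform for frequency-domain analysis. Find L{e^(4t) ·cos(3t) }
First shifting: L{e^(at)f(t)} = F(s-a)
L{cos(3t)} = s/(s² + 9)
Shift: (s-4)/((s-4)² + 9)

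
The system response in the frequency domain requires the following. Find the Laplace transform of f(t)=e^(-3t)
L{e^(at)} = 1/(s-a)
L{e^(-3t)} = 1/(s+3)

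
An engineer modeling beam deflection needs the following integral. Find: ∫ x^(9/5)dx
Power rule: ∫ x^(9/5) dx = x^(14/5)/(14/5)+C

Answer: (5/14)·x^(14/5)+C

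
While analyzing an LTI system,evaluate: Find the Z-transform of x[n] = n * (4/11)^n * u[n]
Using the property Z{n*a^n*u[n]}=az/(z-a)^2
With a=4/11: X(z)=(4/11)z/(z - 4/11)^2, |z| > 4/11

Answer: (4/11)z/(z - 4/11)^2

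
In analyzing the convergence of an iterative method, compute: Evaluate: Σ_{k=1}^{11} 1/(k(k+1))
Partial fractions: 1/(k(k+1))=1/k - 1/(k+1)
Telescoping sum: 1(1-1/12)=1·11/12

Answer: 11/12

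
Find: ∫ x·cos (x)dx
By parts: u=x, dv=cos(x) dx
du=dx, v=sin(x)
=x·sin(x)+cos(x)+C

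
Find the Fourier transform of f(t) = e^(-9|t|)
Using the standard pair: F{e^(-a|t|)} = 2a/(a^2 + omega^2)
With a = 9: F(omega) = 18/(81 + omega^2)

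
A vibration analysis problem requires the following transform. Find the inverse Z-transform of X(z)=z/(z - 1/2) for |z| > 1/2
Standard pair: z/(z-a) <-> a^n*u[n] for causal signals
With a=1/2: x[n]=(1/2)^n*u[n]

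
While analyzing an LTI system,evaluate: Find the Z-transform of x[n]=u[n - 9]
Using the time-shift property: Z{u[n-9]}=z^(-9)*z/(z-1)
=z^(-8)/(z-1)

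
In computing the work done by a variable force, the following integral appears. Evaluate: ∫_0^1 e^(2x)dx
Antiderivative: (1/2)e^(2x)
Evaluate: (1/2)(e^2-1)

Answer: (e^2-1)/2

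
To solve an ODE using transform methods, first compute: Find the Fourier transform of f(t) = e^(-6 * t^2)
The Fourier transform of a Gaussian e^(-a * t^2) is sqrt(pi/a) * e^(-omega^2/(4a)).
With a = 6: F(omega) = sqrt(pi/6) * e^(-omega^2/24)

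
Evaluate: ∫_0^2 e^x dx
Antiderivative: e^x
Evaluate: (e^2 - 1)

Answer: e^2 - 1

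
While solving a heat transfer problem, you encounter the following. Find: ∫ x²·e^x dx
Integration by parts twice:
First: u = x², dv = e^x dx => x²e^x - 2∫ xe^x dx
Second: u = x, dv = e^x dx => xe^x - e^x
Combining: x²e^x - 2xe^x + 2e^x + C

Answer: e^x(x² - 2x + 2) + C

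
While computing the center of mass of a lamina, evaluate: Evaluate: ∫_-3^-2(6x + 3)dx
Step 1: Find antiderivative F(x) = 3x^2+3x
Step 2: F(-2) - F(-3) = 6 - (18) = -12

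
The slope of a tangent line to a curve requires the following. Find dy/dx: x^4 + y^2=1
Differentiate: 4x^3+2y·(dy/dx) = 0
dy/dx = -4x^3/(2y)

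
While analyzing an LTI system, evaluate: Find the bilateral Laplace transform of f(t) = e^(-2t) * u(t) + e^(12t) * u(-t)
For e^(-2t)*u(t): L = 1/(s + 2), Re(s) > -2
For e^(12t)*u(-t): L = -1/(s-12), Re(s) < 12
Combined: F(s) = 1/(s + 2) - 1/(s-12), -2 < Re(s) < 12

Answer: 1/(s + 2) - 1/(s-12), ROC: -2 < Re(s) < 12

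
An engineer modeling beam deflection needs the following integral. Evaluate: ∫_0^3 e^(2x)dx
Antiderivative: (1/2)e^(2x)
Evaluate: (1/2)(e^6-1)

Answer: (e^6-1)/2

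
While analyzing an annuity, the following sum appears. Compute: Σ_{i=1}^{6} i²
Using formula: Σ i^2=n(n + 1)(2n + 1)/6=6·7·13/6=91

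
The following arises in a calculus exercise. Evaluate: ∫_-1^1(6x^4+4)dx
Step 1: Find antiderivative F(x) = (6/5)x^5+4x
Step 2: F(1) - F(-1) = 26/5 - (-26/5) = 52/5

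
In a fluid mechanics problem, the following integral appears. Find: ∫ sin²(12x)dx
Using identity sin²(u)=(1 - cos(2u))/2:
∫ (1 - cos(24x))/2 dx=x/2 - sin(24x)/48 + C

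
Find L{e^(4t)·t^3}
First shifting: L{e^(at)f(t)} = F(s-a)
L{t^3} = 6/s^4
Shift s → s-4: 6/(s-4)^4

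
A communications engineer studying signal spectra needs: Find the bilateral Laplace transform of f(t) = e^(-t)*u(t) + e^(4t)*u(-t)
For e^(-t) * u(t): L = 1/(s+1), Re(s) > -1
For e^(4t) * u(-t): L = -1/(s-4), Re(s) < 4
Combined: F(s) = 1/(s+1)-1/(s-4), -1 < Re(s) < 4

Answer: 1/(s+1)-1/(s-4), ROC: -1 < Re(s) < 4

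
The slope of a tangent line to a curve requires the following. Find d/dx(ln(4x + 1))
Chain rule: d/dx[ln(u)] = u'/u where u = 4x + 1
u' = 4

Answer: (4)/(4x + 1)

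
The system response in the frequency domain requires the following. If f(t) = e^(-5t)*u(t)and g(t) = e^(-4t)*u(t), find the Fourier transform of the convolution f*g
By the convolution theorem: F{f*g} = F(omega)*G(omega)
F(omega) = 1/(5 + j*omega), G(omega) = 1/(4 + j*omega)
F{f*g} = 1/((5 + j*omega)(4 + j*omega))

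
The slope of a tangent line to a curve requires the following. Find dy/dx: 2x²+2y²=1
Differentiate: 4x + 4y·(dy/dx) = 0
dy/dx = -4x/(4y) = -1·(x/y)

Answer: dy/dx = -1·(x/y)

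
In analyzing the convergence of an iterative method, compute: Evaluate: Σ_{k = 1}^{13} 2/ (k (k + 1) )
Partial fractions: 2/(k(k+1))=2/k - 2/(k+1)
Telescoping sum: 2(1-1/14)=2·13/14

Answer: 13/7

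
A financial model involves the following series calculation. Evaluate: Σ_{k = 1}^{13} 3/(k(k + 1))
Partial fractions: 3/(k(k+1)) = 3/k - 3/(k+1)
Telescoping sum: 3(1-1/14) = 3·13/14

Answer: 39/14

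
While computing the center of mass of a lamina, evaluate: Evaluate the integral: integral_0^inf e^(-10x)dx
integral_0^inf e^(-10x) dx=[-1/10*e^(-10x)]_0^inf
=0 - (-1/10)=1/10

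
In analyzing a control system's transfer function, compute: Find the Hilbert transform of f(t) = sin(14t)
The Hilbert transform shifts each frequency component by -pi/2.
H{sin(wt)}=-cos(wt)
With w=14: H{sin(14t)}=-cos(14t)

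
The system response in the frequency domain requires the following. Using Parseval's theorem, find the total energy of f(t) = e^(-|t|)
Parseval's theorem: E = integral |f(t)|^2 dt = (1/2pi) integral |F(omega)|^2 domega
E = integral_{-inf}^{inf} e^(-2|t|) dt = 2*integral_0^inf e^(-2t) dt = 2/(2*1) = 1/1

Answer: 1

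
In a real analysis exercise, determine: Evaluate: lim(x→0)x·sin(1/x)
Squeeze theorem: -|x| ≤ x·sin(1/x) ≤ |x|
Since x → 0 as x → 0, by squeeze theorem the limit is 0

Answer: 0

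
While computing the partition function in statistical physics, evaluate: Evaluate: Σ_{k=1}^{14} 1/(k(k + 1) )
Partial fractions: 1/(k(k+1)) = 1/k - 1/(k+1)
Telescoping sum: 1(1-1/15) = 1·14/15

Answer: 14/15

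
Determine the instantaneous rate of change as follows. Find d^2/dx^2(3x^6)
Apply power rule 2 times:
d^1: 18x^5
d^2: 90x^4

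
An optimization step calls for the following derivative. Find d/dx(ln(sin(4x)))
Chain rule: d/dx[ln(u)]=u'/u where u=sin(4x)
u'=4cos(4x)

Answer: (4cos(4x))/(sin(4x))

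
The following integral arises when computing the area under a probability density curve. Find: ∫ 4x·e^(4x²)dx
Let u=4x², du=8x dx
∫ (1/2)e^u du=e^u/2 + C

Answer: e^(4x²)/2 + C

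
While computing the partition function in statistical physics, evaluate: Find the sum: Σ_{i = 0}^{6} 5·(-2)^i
Geometric series: S = a(1 - r^n)/(1 - r)
a = 5, r = -2, n = 7
S = 5(1+128)/3 = 215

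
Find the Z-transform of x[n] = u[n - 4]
Using the time-shift property: Z{u[n-4]} = z^(-4)*z/(z-1)
= z^(-3)/(z-1)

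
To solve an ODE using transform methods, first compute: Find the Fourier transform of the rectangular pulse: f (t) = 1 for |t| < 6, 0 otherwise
F(omega) = integral from -6 to 6 of e^(-j*omega*t) dt
= 2*sin(6*omega)/omega = 12*sinc(6*omega/pi)

Answer: 2*sin(6*omega)/omega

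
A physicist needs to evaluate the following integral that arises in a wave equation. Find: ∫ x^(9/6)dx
Power rule: ∫ x^(3/2) dx = x^(5/2)/(5/2) + C

Answer: (2/5)·x^(5/2) + C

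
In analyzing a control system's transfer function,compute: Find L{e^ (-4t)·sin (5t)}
First shifting: L{e^(at)f(t)} = F(s-a)
L{sin(5t)} = 5/(s²+25)
Shift: 5/((s+4)²+25)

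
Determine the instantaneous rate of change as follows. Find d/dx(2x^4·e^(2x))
Product rule: (fg)' = f'g + fg'
f = 2x^4, f' = 8x^3
g = e^(2x), g' = 2·e^(2x)

Answer: 8x^3·e^(2x) + 4x^4·e^(2x)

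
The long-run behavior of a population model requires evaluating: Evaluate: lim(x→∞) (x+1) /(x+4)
Divide numerator and denominator by x:
lim (1+1/x)/(1+4/x)=1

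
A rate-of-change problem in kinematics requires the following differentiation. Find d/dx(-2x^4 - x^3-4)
Power rule: d/dx(ax^n)=n·a·x^(n-1)
Term by term: -8·x^3 - 3·x^2

Answer: -8x^3 - 3x^2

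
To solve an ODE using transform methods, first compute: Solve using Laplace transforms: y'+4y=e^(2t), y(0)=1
Take L: sY - 1+4Y = 1/(s-2)
Y(s+4) = 1/(s-2)+1
Y = 1/((s-2)(s+4))+1/(s+4)
Partial fractions: 1/((s-2)(s+4)) = (1/6)/(s-2) - (1/6)/(s+4)
So Y = (1/6)/(s-2)+(5/6)/(s+4)
Inverse Laplace transform (L^(-1){1/(s-2)} = e^(2t), L^(-1){1/(s+4)} = e^(-4t)):

Answer: y(t) = (1/6)·e^(2t)+(5/6)·e^(-4t)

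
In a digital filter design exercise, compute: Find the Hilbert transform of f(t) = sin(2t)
The Hilbert transform shifts each frequency component by -pi/2.
H{sin(wt)}=-cos(wt)
With w=2: H{sin(2t)}=-cos(2t)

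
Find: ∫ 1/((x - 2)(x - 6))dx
Partial fractions: 1/((x-2)(x-6))=A/(x-2) + B/(x-6)
A=-1/4, B=1/4
∫ [-1/4· 1/(x-2) + 1/4· 1/(x-6)] dx
=(1/4)[ln|x-6| - ln|x-2|] + C

Answer: (1/4)·ln|(x-6)/(x-2)| + C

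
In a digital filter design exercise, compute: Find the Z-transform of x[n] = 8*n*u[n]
Z{n * u[n]}=z/(z-1)^2
By linearity: Z{8 * n * u[n]}=8z/(z-1)^2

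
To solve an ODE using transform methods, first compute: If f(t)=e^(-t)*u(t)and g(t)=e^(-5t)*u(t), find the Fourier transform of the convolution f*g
By the convolution theorem: F{f*g}=F(omega)*G(omega)
F(omega)=1/(1+j*omega), G(omega)=1/(5+j*omega)
F{f*g}=1/((1+j*omega)(5+j*omega))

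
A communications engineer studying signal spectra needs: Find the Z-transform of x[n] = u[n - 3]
Using the time-shift property: Z{u[n-3]} = z^(-3) * z/(z-1)
= z^(-2)/(z-1)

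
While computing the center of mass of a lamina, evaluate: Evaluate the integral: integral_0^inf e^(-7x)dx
integral_0^inf e^(-7x) dx = [-1/7 * e^(-7x)]_0^inf
= 0 - (-1/7) = 1/7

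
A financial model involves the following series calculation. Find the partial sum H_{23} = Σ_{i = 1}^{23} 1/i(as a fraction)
H_23=1+1/2+1/3+...+1/23
=444316699/118982864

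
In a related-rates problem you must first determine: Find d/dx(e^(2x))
Chain rule: d/dx[e^u] = e^u · u' where u = 2x
u' = 2

Answer: 2·e^(2x)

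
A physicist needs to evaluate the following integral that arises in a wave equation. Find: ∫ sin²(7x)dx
Using identity sin²(u) = (1 - cos(2u))/2:
∫ (1 - cos(14x))/2 dx = x/2 - sin(14x)/28+C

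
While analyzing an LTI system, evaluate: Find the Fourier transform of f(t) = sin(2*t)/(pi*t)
sin(W*t)/(pi*t) = (W/pi)*sinc(W*t/pi) is the impulse response of the ideal low-pass filter with cutoff W (here W = 2).
Its Fourier transform is a rectangular function:
F(omega) = 1 for |omega| < 2, 0 otherwise

Answer: rect(omega/4) [i.e., 1 for |omega| < 2, 0 otherwise]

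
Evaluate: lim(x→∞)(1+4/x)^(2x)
Rewrite as [(1+4/x)^x]^2.
lim(1+4/x)^x = e^4, so limit = (e^4)^2 = e^8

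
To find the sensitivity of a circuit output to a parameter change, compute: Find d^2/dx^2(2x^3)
Apply power rule 2 times:
d^1: 6x^2
d^2: 12x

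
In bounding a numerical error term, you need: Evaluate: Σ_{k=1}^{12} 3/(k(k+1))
Partial fractions: 3/(k(k + 1)) = 3/k - 3/(k + 1)
Telescoping sum: 3(1 - 1/13) = 3·12/13

Answer: 36/13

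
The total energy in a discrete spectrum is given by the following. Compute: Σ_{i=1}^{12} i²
Using formula: Σ i^2=n(n+1)(2n+1)/6=12·13·25/6=650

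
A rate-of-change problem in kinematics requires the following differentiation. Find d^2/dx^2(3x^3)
Apply power rule 2 times:
d^1: 9x^2
d^2: 18x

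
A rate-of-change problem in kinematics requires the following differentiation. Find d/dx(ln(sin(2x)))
Chain rule: d/dx[ln(u)] = u'/u where u = sin(2x)
u' = 2cos(2x)

Answer: (2cos(2x))/(sin(2x))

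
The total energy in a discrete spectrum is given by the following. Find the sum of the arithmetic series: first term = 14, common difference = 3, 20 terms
Last term: a_n=14 + (20 - 1)·3=71
Sum=n(a_1 + a_n)/2=20(14 + 71)/2=850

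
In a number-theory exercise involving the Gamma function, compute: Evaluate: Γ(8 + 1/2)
Γ(n + 1/2) = (2n)!√π/(4^n·n!)
= 20922789888000√π/(65536·40320) = (2027025/256)·√π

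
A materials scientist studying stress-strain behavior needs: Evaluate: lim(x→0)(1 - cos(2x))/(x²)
Using 1-cos(u) ≈ u²/2 for small u:
(1-cos(2x)) ≈ (2x)²/2 = 4x²/2
So limit = 4/(2·1) = 2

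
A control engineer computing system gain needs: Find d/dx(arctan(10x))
d/dx[arctan(u)] = u'/(1 + u²), u = 10x, u' = 10

Answer: 10/(1 + 100x²)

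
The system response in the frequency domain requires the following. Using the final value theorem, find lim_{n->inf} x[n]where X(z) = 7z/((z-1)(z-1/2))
Final value theorem: lim x[n] = lim_{z->1} (z-1)*X(z)
(z-1)*X(z) = 7z/(z-1/2)
As z->1: 7/(1-1/2) = 7/(1/2) = 14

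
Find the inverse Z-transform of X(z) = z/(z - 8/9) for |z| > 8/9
Standard pair: z/(z-a) <-> a^n * u[n] for causal signals
With a=8/9: x[n]=(8/9)^n * u[n]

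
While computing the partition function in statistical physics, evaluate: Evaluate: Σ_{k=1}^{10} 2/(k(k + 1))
Partial fractions: 2/(k(k+1)) = 2/k - 2/(k+1)
Telescoping sum: 2(1-1/11) = 2·10/11

Answer: 20/11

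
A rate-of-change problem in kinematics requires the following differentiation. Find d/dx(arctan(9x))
d/dx[arctan(u)] = u'/(1 + u²), u = 9x, u' = 9

Answer: 9/(1 + 81x²)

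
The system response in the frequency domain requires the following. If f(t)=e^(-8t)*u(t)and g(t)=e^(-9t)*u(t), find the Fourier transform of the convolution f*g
By the convolution theorem: F{f*g}=F(omega)*G(omega)
F(omega)=1/(8+j*omega), G(omega)=1/(9+j*omega)
F{f*g}=1/((8+j*omega)(9+j*omega))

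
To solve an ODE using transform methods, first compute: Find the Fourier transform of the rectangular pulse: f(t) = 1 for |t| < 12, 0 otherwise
F(omega) = integral from -12 to 12 of e^(-j*omega*t) dt
= 2*sin(12*omega)/omega = 24*sinc(12*omega/pi)

Answer: 2*sin(12*omega)/omega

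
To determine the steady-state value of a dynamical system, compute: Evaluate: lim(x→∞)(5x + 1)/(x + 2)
Divide numerator and denominator by x:
lim (5+1/x)/(1+2/x)=5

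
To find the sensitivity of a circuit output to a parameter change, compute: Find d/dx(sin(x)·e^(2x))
Product rule: (fg)'=f'g+fg'
f=sin(x), f'=cos(x)
g=e^(2x), g'=2·e^(2x)

Answer: cos(x)·e^(2x)+2·sin(x)·e^(2x)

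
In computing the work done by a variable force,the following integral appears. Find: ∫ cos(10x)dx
Using substitution u=10x: ∫ cos(u) du/10=sin(u)/10 + C

Answer: (1/10)sin(10x) + C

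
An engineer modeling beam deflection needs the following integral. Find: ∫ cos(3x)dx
Using substitution u = 3x: ∫ cos(u) du/3 = sin(u)/3 + C

Answer: (1/3)sin(3x) + C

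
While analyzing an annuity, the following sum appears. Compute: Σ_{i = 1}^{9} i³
Using formula: Σ i^3=[n(n+1)/2]²=[9·10/2]²=2025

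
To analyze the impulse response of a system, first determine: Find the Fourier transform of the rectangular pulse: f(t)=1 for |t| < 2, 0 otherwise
F(omega)=integral from -2 to 2 of e^(-j * omega * t) dt
=2 * sin(2 * omega)/omega=4 * sinc(2 * omega/pi)

Answer: 2 * sin(2 * omega)/omega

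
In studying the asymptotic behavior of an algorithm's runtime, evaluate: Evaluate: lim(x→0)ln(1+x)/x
L'Hôpital (0/0): lim 1/(1 + x) / 1=1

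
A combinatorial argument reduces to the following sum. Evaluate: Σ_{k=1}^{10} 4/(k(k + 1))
Partial fractions: 4/(k(k + 1))=4/k - 4/(k + 1)
Telescoping sum: 4(1 - 1/11)=4·10/11

Answer: 40/11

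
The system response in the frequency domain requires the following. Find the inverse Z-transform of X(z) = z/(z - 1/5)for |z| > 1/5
Standard pair: z/(z-a) <-> a^n*u[n] for causal signals
With a=1/5: x[n]=(1/5)^n*u[n]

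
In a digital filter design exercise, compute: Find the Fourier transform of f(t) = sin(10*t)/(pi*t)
sin(W * t)/(pi * t) = (W/pi) * sinc(W * t/pi) is the impulse response of the ideal low-pass filter with cutoff W (here W = 10).
Its Fourier transform is a rectangular function:
F(omega) = 1 for |omega| < 10, 0 otherwise

Answer: rect(omega/20) [i.e., 1 for |omega| < 10, 0 otherwise]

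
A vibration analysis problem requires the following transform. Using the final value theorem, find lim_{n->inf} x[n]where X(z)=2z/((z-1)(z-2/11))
Final value theorem: lim x[n]=lim_{z->1} (z-1) * X(z)
(z-1) * X(z)=2z/(z-2/11)
As z->1: 2/(1-2/11)=2/(9/11)=22/9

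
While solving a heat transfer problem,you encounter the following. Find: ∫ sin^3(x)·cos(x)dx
Let u = sin(x), du = cos(x) dx
∫ u^3 du = u^4/4+C

Answer: sin^4(x)/4+C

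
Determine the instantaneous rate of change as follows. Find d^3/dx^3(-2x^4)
Apply power rule 3 times:
d^1: -8x^3
d^2: -24x^2
d^3: -48x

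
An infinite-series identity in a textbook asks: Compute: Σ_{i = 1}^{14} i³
Using formula: Σ i^3=[n(n + 1)/2]²=[14·15/2]²=11025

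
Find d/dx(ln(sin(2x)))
Chain rule: d/dx[ln(u)]=u'/u where u=sin(2x)
u'=2cos(2x)

Answer: (2cos(2x))/(sin(2x))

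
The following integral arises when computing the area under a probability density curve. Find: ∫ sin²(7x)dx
Using identity sin²(u)=(1 - cos(2u))/2:
∫ (1 - cos(14x))/2 dx=x/2 - sin(14x)/28+C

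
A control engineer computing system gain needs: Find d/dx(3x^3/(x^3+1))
Quotient rule: (f/g)' = (f'g - fg')/g²
f = 3x^3, f' = 9x^2
g = x^3+1, g' = 3x^2

Answer: (9x^2·(x^3+1)-9x^5)/(x^3+1)²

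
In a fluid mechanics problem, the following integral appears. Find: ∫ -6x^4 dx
Using power rule: ∫ -6x^4 dx=-6/5 x^5+C=(-6/5)x^5+C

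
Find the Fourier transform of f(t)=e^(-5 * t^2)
The Fourier transform of a Gaussian e^(-a * t^2) is sqrt(pi/a) * e^(-omega^2/(4a)).
With a = 5: F(omega) = sqrt(pi/5) * e^(-omega^2/20)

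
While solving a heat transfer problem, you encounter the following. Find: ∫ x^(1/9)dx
Power rule: ∫ x^(1/9) dx = x^(10/9)/(10/9)+C

Answer: (9/10)·x^(10/9)+C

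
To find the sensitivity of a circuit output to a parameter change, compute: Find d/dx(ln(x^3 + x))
Chain rule: d/dx[ln(u)] = u'/u where u = x^3 + x
u' = 3x^2 + 1

Answer: (3x^2 + 1)/(x^3 + x)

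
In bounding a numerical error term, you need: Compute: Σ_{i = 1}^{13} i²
Using formula: Σ i^2 = n(n+1)(2n+1)/6 = 13·14·27/6 = 819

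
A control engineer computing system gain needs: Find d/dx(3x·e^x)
Product rule: (fg)'=f'g + fg'
f=3x, f'=3
g=e^x, g'=e^x

Answer: 3·e^x + 3x·e^x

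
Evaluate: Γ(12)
Γ(n)=(n-1)! for positive integers
Γ(12)=11!=39916800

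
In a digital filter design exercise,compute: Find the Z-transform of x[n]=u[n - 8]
Using the time-shift property: Z{u[n-8]}=z^(-8)*z/(z-1)
=z^(-7)/(z-1)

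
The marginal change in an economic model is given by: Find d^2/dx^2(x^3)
Apply power rule 2 times:
d^1: 3x^2
d^2: 6x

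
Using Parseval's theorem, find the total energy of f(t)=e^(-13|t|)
Parseval's theorem: E = integral |f(t)|^2 dt = (1/2pi) integral |F(omega)|^2 domega
E = integral_{-inf}^{inf} e^(-26|t|) dt = 2*integral_0^inf e^(-26t) dt = 2/(2*13) = 1/13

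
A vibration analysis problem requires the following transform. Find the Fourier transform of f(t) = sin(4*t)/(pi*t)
sin(W*t)/(pi*t)=(W/pi)*sinc(W*t/pi) is the impulse response of the ideal low-pass filter with cutoff W (here W=4).
Its Fourier transform is a rectangular function:
F(omega)=1 for |omega| < 4, 0 otherwise

Answer: rect(omega/8) [i.e., 1 for |omega| < 4, 0 otherwise]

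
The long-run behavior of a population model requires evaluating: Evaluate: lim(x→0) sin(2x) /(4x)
L'Hôpital (0/0): lim 2cos(2x)/4 = 2/4

Answer: 1/2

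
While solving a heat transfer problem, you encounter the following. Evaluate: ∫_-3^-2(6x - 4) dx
Step 1: Find antiderivative F(x) = 3x^2-4x
Step 2: F(-2) - F(-3) = 20 - (39) = -19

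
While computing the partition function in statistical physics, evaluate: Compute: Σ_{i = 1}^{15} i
Using formula: Σ i^1 = n(n+1)/2 = 15·16/2 = 120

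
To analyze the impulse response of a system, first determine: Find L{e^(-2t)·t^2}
First shifting: L{e^(at)f(t)}=F(s-a)
L{t^2}=2/s^3
Shift s → s + 2: 2/(s + 2)^3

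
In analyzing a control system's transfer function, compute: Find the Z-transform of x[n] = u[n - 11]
Using the time-shift property: Z{u[n-11]}=z^(-11)*z/(z-1)
=z^(-10)/(z-1)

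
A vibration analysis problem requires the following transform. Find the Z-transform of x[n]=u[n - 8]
Using the time-shift property: Z{u[n-8]}=z^(-8) * z/(z-1)
=z^(-7)/(z-1)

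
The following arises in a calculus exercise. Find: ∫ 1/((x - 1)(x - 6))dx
Partial fractions: 1/((x-1)(x-6)) = A/(x-1) + B/(x-6)
A = -1/5, B = 1/5
∫ [-1/5· 1/(x-1) + 1/5· 1/(x-6)] dx
= (1/5)[ln|x-6| - ln|x-1|] + C

Answer: (1/5)·ln|(x-6)/(x-1)| + C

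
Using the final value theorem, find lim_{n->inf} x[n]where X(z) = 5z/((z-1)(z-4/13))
Final value theorem: lim x[n] = lim_{z->1} (z-1)*X(z)
(z-1)*X(z) = 5z/(z-4/13)
As z->1: 5/(1-4/13) = 5/(9/13) = 65/9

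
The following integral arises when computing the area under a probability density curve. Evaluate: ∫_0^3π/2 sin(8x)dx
Antiderivative: -cos(8x)/8
Evaluate at bounds: [-cos(8·3π/2)/8] - [-cos(8·0)/8]
= (-(1)+(1))/8 = 0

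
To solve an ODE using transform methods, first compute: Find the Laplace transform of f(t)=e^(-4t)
L{e^(at)} = 1/(s-a)
L{e^(-4t)} = 1/(s+4)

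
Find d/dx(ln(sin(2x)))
Chain rule: d/dx[ln(u)] = u'/u where u = sin(2x)
u' = 2cos(2x)

Answer: (2cos(2x))/(sin(2x))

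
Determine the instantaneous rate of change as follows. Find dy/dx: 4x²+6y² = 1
Differentiate: 8x+12y·(dy/dx) = 0
dy/dx = -8x/(12y) = -(2/3)·(x/y)

Answer: dy/dx = -(2/3)·(x/y)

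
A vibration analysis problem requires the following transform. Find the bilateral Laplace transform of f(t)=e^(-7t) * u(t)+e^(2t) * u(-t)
For e^(-7t) * u(t): L = 1/(s+7), Re(s) > -7
For e^(2t) * u(-t): L = -1/(s-2), Re(s) < 2
Combined: F(s) = 1/(s+7)-1/(s-2), -7 < Re(s) < 2

Answer: 1/(s+7)-1/(s-2), ROC: -7 < Re(s) < 2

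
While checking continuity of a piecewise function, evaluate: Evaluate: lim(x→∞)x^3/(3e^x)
Apply L'Hôpital 3 times (∞/∞ each time):
Eventually get 3!/(3e^x) → 0

Answer: 0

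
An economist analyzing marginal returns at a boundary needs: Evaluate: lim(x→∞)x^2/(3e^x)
Apply L'Hôpital 2 times (∞/∞ each time):
Eventually get 2!/(3e^x) → 0

Answer: 0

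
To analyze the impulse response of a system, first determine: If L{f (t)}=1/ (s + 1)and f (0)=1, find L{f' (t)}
L{f'(t)}=s·F(s) - f(0)=s/(s + 1) - 1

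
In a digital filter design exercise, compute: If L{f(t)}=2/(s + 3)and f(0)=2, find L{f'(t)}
L{f'(t)}=s·F(s) - f(0)=2s/(s+3)-2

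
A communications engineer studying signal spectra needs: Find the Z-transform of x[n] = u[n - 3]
Using the time-shift property: Z{u[n-3]} = z^(-3) * z/(z-1)
= z^(-2)/(z-1)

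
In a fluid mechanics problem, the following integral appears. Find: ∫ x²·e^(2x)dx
Integration by parts twice:
First: u = x², dv = e^(2x) dx => x²e^(2x)/2 - (2/2)∫ xe^(2x) dx
Second (∫ xe^(2x) dx): xe^(2x)/2 - e^(2x)/4
Combining: e^(2x)(x²/2-2x/4+2/8)+C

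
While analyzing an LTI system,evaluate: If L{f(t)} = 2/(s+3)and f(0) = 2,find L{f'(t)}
L{f'(t)}=s·F(s) - f(0)=2s/(s + 3) - 2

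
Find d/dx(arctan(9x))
d/dx[arctan(u)] = u'/(1+u²), u = 9x, u' = 9

Answer: 9/(1+81x²)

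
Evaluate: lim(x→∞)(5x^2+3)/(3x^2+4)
Divide numerator and denominator by x^2:
lim (5+3/x^2)/(3+4/x^2) = 5/3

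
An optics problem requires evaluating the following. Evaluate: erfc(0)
erfc(x) = 1 - erf(x); erfc(0) = 1 - erf(0) = 1-0 = 1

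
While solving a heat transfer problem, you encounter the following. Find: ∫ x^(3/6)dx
Power rule: ∫ x^(1/2) dx = x^(3/2)/(3/2)+C

Answer: (2/3)·x^(3/2)+C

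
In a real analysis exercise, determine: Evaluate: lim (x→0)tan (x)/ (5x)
tan(u) ≈ u for small u:
tan(x)/(5x) ≈ x/(5x) = 1/5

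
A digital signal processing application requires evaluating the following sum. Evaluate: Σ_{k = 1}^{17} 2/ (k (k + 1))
Partial fractions: 2/(k(k+1))=2/k - 2/(k+1)
Telescoping sum: 2(1-1/18)=2·17/18

Answer: 17/9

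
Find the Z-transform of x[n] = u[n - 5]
Using the time-shift property: Z{u[n-5]} = z^(-5) * z/(z-1)
= z^(-4)/(z-1)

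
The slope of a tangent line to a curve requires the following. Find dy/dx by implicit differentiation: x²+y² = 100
Differentiate both sides: 2x + 2y·(dy/dx)=0
Solve: dy/dx=-2x/(2y)=-x/y

Answer: dy/dx=-x/y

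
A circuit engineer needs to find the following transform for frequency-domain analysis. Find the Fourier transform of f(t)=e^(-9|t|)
Using the standard pair: F{e^(-a|t|)}=2a/(a^2 + omega^2)
With a=9: F(omega)=18/(81 + omega^2)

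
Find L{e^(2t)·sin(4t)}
First shifting: L{e^(at)f(t)} = F(s-a)
L{sin(4t)} = 4/(s²+16)
Shift: 4/((s-2)²+16)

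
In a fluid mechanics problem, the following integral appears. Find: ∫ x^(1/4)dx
Power rule: ∫ x^(1/4) dx=x^(5/4)/(5/4)+C

Answer: (4/5)·x^(5/4)+C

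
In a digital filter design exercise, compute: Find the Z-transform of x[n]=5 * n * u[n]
Z{n*u[n]} = z/(z-1)^2
By linearity: Z{5*n*u[n]} = 5z/(z-1)^2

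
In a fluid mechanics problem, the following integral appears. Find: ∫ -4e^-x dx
Since d/dx[e^-x] = - e^-x, we get 4e^-x + C

Answer: 4e^-x + C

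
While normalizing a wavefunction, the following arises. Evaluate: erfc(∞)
erfc(x)=1 - erf(x); erfc(∞)=1 - erf(∞)=1 - 1=0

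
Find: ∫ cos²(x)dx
Using identity cos²(u)=(1+cos(2u))/2:
∫ (1+cos(2x))/2 dx=x/2+sin(2x)/4+C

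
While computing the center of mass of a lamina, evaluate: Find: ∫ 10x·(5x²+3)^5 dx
Let u = 5x²+3, du = 10x dx
∫ u^5 du = u^6/6+C

Answer: (5x²+3)^6/6+C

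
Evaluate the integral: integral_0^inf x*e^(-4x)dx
This is a Gamma integral. Substitute u=4x (du=4 dx):
integral_0^inf x*e^(-4x) dx=(1/4^2) integral_0^inf u^1*e^(-u) du
=Gamma(2)/4^2=1!/4^2=1/16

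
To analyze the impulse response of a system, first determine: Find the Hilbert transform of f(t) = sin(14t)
The Hilbert transform shifts each frequency component by -pi/2.
H{sin(wt)}=-cos(wt)
With w=14: H{sin(14t)}=-cos(14t)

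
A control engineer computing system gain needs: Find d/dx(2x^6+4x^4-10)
Power rule: d/dx(ax^n)=n·a·x^(n-1)
Term by term: 12·x^5 + 16·x^3

Answer: 12x^5 + 16x^3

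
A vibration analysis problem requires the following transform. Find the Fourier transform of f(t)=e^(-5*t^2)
The Fourier transform of a Gaussian e^(-a*t^2) is sqrt(pi/a)*e^(-omega^2/(4a)).
With a=5: F(omega)=sqrt(pi/5)*e^(-omega^2/20)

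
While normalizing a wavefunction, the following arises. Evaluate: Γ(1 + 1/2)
Γ(n+1/2) = (2n)!√π/(4^n·n!)
= 2√π/(4·1) = (1/2)·√π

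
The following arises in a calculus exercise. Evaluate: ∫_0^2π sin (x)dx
Antiderivative: -cos(x)
Evaluate at bounds: [-cos(1·2π)/1] - [-cos(1·0)/1]
= (-(1)+(1))/1 = 0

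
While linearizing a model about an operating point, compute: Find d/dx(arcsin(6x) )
d/dx[arcsin(u)] = u'/√(1-u²), u = 6x, u' = 6

Answer: 6/√(1-36x²)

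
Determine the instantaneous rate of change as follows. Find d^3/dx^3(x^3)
Apply power rule 3 times:
d^1: 3x^2
d^2: 6x
d^3: 6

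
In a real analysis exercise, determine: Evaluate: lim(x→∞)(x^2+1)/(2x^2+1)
Divide numerator and denominator by x^2:
lim (1+1/x^2)/(2+1/x^2)=1/2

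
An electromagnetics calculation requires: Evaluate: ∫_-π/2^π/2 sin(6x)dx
Antiderivative: -cos(6x)/6
Evaluate at bounds: [-cos(6·π/2)/6] - [-cos(6·-π/2)/6]
=(-(-1)+(-1))/6=0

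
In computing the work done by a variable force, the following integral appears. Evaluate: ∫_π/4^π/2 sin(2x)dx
Antiderivative: -cos(2x)/2
Evaluate at bounds: [-cos(2·π/2)/2] - [-cos(2·π/4)/2]
=(-(-1) + (0))/2=1/2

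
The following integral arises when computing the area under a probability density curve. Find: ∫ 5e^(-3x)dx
Since d/dx[e^(-3x)]=-3e^(-3x), we get -5/3 e^(-3x) + C

Answer: (-5/3)e^(-3x) + C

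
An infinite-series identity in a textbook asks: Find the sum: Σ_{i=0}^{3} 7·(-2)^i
Geometric series: S=a(1 - r^n)/(1 - r)
a=7, r=-2, n=4
S=7(1-16)/3=-35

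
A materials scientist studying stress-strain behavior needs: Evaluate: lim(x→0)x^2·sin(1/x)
Squeeze theorem: -|x^2| ≤ x^2·sin(1/x) ≤ |x^2|
Since x^2 → 0 as x → 0, by squeeze theorem the limit is 0

Answer: 0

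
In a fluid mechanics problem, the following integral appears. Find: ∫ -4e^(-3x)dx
Since d/dx[e^(-3x)]=-3e^(-3x), we get 4/3 e^(-3x) + C

Answer: (4/3)e^(-3x) + C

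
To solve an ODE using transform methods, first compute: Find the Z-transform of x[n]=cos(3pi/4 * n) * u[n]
Z{cos(w0 * n) * u[n]} = z(z - cos(w0))/(z^2-2z * cos(w0)+1)
With w0 = 3pi/4: X(z) = z(z - cos(3pi/4))/(z^2-2z * cos(3pi/4)+1)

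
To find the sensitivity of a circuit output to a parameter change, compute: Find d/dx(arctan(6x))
d/dx[arctan(u)] = u'/(1+u²), u = 6x, u' = 6

Answer: 6/(1+36x²)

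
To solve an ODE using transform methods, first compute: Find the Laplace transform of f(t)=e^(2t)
L{e^(at)}=1/(s-a)
L{e^(2t)}=1/(s-2)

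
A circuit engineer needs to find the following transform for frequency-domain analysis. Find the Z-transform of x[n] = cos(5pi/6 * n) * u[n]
Z{cos(w0 * n) * u[n]}=z(z - cos(w0))/(z^2-2z * cos(w0)+1)
With w0=5pi/6: X(z)=z(z - cos(5pi/6))/(z^2-2z * cos(5pi/6)+1)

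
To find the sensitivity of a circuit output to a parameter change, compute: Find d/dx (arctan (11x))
d/dx[arctan(u)]=u'/(1+u²), u=11x, u'=11

Answer: 11/(1+121x²)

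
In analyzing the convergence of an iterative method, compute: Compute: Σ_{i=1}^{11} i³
Using formula: Σ i^3 = [n(n+1)/2]² = [11·12/2]² = 4356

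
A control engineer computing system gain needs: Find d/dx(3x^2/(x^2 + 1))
Quotient rule: (f/g)' = (f'g - fg')/g²
f = 3x^2, f' = 6x
g = x^2 + 1, g' = 2x

Answer: (6x·(x^2 + 1) - 6x^3)/(x^2 + 1)²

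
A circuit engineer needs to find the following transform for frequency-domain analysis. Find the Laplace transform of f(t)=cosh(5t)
L{cosh(at)}=s/(s²-a²)
L{cosh(5t)}=s/(s²-25)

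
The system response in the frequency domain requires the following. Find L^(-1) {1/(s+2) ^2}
L^(-1){1/(s-a)^n} = t^(n-1)·e^(at)/(n-1)!
Here a = -2, n = 2: t^1·e^(-2t)/1

Answer: t·e^(-2t)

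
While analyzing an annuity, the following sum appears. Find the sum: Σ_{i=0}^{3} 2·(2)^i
Geometric series: S = a(1 - r^n)/(1 - r)
a = 2, r = 2, n = 4
S = 2(1 - 16)/-1 = 30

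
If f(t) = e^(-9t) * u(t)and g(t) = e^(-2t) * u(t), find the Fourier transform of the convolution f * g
By the convolution theorem: F{f*g} = F(omega)*G(omega)
F(omega) = 1/(9 + j*omega), G(omega) = 1/(2 + j*omega)
F{f*g} = 1/((9 + j*omega)(2 + j*omega))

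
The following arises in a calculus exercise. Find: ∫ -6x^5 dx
Using power rule: ∫ -6x^5 dx=-6/6 x^6+C=-x^6+C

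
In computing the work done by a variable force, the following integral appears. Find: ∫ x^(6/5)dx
Power rule: ∫ x^(6/5) dx = x^(11/5)/(11/5)+C

Answer: (5/11)·x^(11/5)+C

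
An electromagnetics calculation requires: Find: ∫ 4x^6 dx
Using power rule: ∫ 4x^6 dx = 4/7 x^7+C = (4/7)x^7+C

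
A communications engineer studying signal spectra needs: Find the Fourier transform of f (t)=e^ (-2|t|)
Using the standard pair: F{e^(-a|t|)}=2a/(a^2+omega^2)
With a=2: F(omega)=4/(4+omega^2)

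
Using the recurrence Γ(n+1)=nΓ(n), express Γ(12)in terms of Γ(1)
Γ(12)=11Γ(11)=11·10Γ(10)=...=11!·Γ(1)=39916800·Γ(1)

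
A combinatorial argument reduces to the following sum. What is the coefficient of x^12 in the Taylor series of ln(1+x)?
ln(1 + x) = Σ (-1)^(n + 1) x^n/n
Coefficient of x^12 = (-1)^13/12 = -1/12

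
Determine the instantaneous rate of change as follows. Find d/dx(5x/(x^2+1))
Quotient rule: (f/g)'=(f'g - fg')/g²
f=5x, f'=5
g=x^2+1, g'=2x

Answer: (5·(x^2+1)-10x^2)/(x^2+1)²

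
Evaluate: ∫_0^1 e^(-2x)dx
Antiderivative: (1/(-2))e^(-2x)
Evaluate: (1/(-2))(e^-2-1)

Answer: (e^-2-1)/(-2)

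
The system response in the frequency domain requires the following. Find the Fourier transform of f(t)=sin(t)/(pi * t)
sin(W*t)/(pi*t) = (W/pi)*sinc(W*t/pi) is the impulse response of the ideal low-pass filter with cutoff W (here W = 1).
Its Fourier transform is a rectangular function:
F(omega) = 1 for |omega| < 1, 0 otherwise

Answer: rect(omega/2) [i.e., 1 for |omega| < 1, 0 otherwise]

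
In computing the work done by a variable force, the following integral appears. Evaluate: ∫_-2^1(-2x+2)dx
Step 1: Find antiderivative F(x)=-x^2+2x
Step 2: F(1) - F(-2)=1 - (-8)=9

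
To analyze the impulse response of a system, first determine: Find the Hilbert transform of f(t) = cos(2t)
The Hilbert transform shifts each frequency component by -pi/2.
H{cos(wt)} = sin(wt)
With w = 2: H{cos(2t)} = sin(2t)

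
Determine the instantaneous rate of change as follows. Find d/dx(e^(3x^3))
Chain rule: d/dx[e^u]=e^u · u' where u=3x^3
u'=9x^2

Answer: 9x^2·e^(3x^3)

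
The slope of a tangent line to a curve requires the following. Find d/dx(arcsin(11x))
d/dx[arcsin(u)]=u'/√(1-u²), u=11x, u'=11

Answer: 11/√(1 - 121x²)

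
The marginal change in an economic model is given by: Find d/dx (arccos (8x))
d/dx[arccos(u)] = -u'/√(1-u²), u = 8x, u' = 8

Answer: -8/√(1-64x²)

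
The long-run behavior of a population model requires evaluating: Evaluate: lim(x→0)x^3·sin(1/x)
Squeeze theorem: -|x^3| ≤ x^3·sin(1/x) ≤ |x^3|
Since x^3 → 0 as x → 0, by squeeze theorem the limit is 0

Answer: 0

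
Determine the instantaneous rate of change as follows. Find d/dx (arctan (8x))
d/dx[arctan(u)] = u'/(1+u²), u = 8x, u' = 8

Answer: 8/(1+64x²)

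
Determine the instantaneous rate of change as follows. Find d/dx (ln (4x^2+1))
Chain rule: d/dx[ln(u)]=u'/u where u=4x^2+1
u'=8x

Answer: (8x)/(4x^2+1)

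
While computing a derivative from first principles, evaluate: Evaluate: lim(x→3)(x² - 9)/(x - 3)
Factor: (x² - 9)=(x-3)(x + 3)
Cancel (x-3): lim(x→3) (x + 3)=6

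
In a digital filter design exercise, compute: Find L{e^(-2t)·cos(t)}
First shifting: L{e^(at)f(t)} = F(s-a)
L{cos(t)} = s/(s² + 1)
Shift: (s + 2)/((s + 2)² + 1)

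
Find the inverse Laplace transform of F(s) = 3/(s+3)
L^(-1){3/(s-a)}=c·e^(at)
Here a=-3, c=3

Answer: 3e^(-3t)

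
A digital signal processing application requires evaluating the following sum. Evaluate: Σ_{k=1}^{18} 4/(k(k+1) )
Partial fractions: 4/(k(k + 1)) = 4/k - 4/(k + 1)
Telescoping sum: 4(1 - 1/19) = 4·18/19

Answer: 72/19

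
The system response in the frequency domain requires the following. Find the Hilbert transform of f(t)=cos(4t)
The Hilbert transform shifts each frequency component by -pi/2.
H{cos(wt)}=sin(wt)
With w=4: H{cos(4t)}=sin(4t)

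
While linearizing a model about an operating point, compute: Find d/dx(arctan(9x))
d/dx[arctan(u)]=u'/(1+u²), u=9x, u'=9

Answer: 9/(1+81x²)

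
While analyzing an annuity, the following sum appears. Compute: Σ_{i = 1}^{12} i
Using formula: Σ i^1 = n(n+1)/2 = 12·13/2 = 78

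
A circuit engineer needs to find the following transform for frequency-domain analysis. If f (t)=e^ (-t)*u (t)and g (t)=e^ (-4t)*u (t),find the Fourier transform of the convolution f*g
By the convolution theorem: F{f * g}=F(omega) * G(omega)
F(omega)=1/(1 + j * omega), G(omega)=1/(4 + j * omega)
F{f * g}=1/((1 + j * omega)(4 + j * omega))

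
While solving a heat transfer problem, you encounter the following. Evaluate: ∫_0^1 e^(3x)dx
Antiderivative: (1/3)e^(3x)
Evaluate: (1/3)(e^3-1)

Answer: (e^3-1)/3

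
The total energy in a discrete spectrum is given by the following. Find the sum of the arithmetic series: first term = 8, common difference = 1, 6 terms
Last term: a_n = 8 + (6 - 1)·1 = 13
Sum = n(a_1 + a_n)/2 = 6(8 + 13)/2 = 63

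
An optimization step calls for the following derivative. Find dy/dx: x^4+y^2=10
Differentiate: 4x^3+2y·(dy/dx)=0
dy/dx=-4x^3/(2y)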